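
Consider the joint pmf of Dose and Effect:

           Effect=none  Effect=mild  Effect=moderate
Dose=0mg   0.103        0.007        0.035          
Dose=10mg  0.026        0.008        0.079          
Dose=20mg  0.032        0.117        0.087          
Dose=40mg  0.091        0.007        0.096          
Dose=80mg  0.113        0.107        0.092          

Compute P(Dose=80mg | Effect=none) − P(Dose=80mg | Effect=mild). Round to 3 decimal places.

P(Effect=none) = 0.103 + 0.026 + 0.032 + 0.091 + 0.113 = 0.365; P(Dose=80mg | Effect=none) = 0.113/0.365 = 0.3096.
P(Effect=mild) = 0.007 + 0.008 + 0.117 + 0.007 + 0.107 = 0.246; P(Dose=80mg | Effect=mild) = 0.107/0.246 = 0.4350.
Difference = -0.125.

-0.125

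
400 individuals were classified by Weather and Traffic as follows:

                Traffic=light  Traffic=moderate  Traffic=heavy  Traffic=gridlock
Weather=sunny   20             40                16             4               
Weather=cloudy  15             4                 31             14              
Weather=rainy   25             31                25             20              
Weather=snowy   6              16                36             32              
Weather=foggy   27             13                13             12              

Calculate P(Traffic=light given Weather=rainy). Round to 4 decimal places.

0.2475

Total with Weather=rainy: 25 + 31 + 25 + 20 = 101.
P(Traffic=light | Weather=rainy) = 25/101 = 0.2475.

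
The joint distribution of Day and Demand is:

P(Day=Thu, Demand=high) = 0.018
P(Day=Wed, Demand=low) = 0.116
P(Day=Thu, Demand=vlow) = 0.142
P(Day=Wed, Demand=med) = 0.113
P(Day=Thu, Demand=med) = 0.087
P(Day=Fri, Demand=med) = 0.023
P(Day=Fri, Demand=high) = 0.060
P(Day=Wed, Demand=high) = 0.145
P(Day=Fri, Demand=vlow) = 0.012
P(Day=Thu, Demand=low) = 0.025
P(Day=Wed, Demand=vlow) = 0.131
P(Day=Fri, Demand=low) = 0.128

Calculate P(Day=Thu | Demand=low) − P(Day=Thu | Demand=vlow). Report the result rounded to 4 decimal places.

P(Demand=low) = 0.116 + 0.025 + 0.128 = 0.269; P(Day=Thu | Demand=low) = 0.025/0.269 = 0.09294.
P(Demand=vlow) = 0.131 + 0.142 + 0.012 = 0.285; P(Day=Thu | Demand=vlow) = 0.142/0.285 = 0.49825.
Difference = -0.4053.

-0.4053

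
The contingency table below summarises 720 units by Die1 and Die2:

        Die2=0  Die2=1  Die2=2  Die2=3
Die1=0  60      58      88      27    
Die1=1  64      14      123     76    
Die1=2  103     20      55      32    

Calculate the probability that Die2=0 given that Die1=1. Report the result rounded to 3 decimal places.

Total with Die1=1: 64 + 14 + 123 + 76 = 277.
P(Die2=0 | Die1=1) = 64/277 = 0.231.

0.231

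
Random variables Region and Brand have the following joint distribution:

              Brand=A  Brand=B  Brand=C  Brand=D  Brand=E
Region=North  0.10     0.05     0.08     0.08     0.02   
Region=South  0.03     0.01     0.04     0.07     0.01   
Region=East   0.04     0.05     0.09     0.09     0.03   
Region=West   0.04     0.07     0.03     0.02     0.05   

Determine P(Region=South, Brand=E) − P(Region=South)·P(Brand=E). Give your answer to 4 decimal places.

-0.0076

P(Region=South) = 0.03 + 0.01 + 0.04 + 0.07 + 0.01 = 0.16.
P(Brand=E) = 0.02 + 0.01 + 0.03 + 0.05 = 0.11.
P(Region=South, Brand=E) − P(Region=South)P(Brand=E) = 0.01 − 0.16×0.11 = -0.0076.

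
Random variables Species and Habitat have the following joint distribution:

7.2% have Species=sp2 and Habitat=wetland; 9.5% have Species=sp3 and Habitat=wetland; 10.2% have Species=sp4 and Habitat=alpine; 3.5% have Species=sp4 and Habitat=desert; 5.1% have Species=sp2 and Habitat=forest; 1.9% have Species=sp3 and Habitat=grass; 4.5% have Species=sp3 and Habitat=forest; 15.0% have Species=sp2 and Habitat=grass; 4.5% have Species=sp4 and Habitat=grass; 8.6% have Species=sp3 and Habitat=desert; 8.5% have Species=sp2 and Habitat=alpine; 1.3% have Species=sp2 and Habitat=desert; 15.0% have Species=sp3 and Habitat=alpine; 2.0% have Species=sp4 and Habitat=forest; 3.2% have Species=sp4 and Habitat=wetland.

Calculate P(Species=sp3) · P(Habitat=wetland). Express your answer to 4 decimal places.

0.0786

P(Species=sp3) = 0.045 + 0.019 + 0.095 + 0.086 + 0.150 = 0.395.
P(Habitat=wetland) = 0.072 + 0.095 + 0.032 = 0.199.
Product: 0.395 × 0.199 = 0.0786.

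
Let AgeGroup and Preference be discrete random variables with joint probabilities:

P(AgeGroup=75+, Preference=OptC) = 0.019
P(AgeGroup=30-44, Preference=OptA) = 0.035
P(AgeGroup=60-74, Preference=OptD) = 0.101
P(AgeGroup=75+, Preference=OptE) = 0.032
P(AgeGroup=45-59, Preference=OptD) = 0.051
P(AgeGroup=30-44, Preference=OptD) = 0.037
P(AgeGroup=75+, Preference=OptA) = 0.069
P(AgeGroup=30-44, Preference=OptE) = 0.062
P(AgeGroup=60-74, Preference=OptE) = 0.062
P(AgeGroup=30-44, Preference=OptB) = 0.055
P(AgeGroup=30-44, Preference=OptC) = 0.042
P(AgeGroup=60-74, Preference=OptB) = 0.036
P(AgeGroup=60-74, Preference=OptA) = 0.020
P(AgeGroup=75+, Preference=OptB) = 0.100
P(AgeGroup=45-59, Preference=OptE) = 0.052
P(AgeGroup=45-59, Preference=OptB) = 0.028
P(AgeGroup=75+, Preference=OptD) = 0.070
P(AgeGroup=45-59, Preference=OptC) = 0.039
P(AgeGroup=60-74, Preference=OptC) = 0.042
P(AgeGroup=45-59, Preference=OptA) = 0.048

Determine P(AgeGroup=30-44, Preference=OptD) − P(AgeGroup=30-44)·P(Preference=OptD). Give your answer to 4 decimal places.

-0.0228

P(AgeGroup=30-44) = 0.035 + 0.055 + 0.042 + 0.037 + 0.062 = 0.231.
P(Preference=OptD) = 0.037 + 0.051 + 0.101 + 0.070 = 0.259.
P(AgeGroup=30-44, Preference=OptD) − P(AgeGroup=30-44)P(Preference=OptD) = 0.037 − 0.231×0.259 = -0.0228.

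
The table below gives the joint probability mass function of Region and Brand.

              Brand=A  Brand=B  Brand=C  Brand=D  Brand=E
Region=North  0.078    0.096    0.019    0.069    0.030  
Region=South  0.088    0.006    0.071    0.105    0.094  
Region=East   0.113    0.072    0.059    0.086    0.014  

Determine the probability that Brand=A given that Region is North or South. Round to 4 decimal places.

0.2530

P(Region=North) = 0.078 + 0.096 + 0.019 + 0.069 + 0.030 = 0.292.
P(Region=South) = 0.088 + 0.006 + 0.071 + 0.105 + 0.094 = 0.364.
P(Region ∈ {North, South}) = 0.292 + 0.364 = 0.656; P(Brand=A, Region ∈ {North, South}) = 0.078 + 0.088 = 0.166.
P(Brand=A | Region ∈ {North, South}) = 0.166/0.656 = 0.2530.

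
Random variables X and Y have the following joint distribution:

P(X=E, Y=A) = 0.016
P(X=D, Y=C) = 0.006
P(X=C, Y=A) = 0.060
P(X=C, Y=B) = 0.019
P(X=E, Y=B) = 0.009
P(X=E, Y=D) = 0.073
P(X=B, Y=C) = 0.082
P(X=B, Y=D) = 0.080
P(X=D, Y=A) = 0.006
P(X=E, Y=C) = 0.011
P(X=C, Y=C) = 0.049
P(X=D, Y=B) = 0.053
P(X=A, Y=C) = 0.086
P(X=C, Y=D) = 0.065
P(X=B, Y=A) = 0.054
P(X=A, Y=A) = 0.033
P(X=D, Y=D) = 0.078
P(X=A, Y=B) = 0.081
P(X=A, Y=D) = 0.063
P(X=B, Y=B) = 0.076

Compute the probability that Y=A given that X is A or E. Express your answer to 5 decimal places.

P(X=A) = 0.033 + 0.081 + 0.086 + 0.063 = 0.263.
P(X=E) = 0.016 + 0.009 + 0.011 + 0.073 = 0.109.
P(X ∈ {A, E}) = 0.263 + 0.109 = 0.372; P(Y=A, X ∈ {A, E}) = 0.033 + 0.016 = 0.049.
P(Y=A | X ∈ {A, E}) = 0.049/0.372 = 0.13172.

0.13172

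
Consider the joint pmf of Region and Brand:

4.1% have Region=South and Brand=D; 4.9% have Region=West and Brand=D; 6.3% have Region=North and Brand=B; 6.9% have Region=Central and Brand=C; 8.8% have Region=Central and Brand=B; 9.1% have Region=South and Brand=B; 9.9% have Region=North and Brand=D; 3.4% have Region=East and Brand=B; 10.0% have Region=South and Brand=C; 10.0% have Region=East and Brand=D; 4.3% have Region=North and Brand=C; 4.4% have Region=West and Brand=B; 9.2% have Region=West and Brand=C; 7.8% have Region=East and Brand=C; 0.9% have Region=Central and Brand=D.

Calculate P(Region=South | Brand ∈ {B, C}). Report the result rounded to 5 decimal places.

0.27208

P(Brand=B) = 0.063 + 0.091 + 0.034 + 0.044 + 0.088 = 0.320.
P(Brand=C) = 0.043 + 0.100 + 0.078 + 0.092 + 0.069 = 0.382.
P(Brand ∈ {B, C}) = 0.320 + 0.382 = 0.702; P(Region=South, Brand ∈ {B, C}) = 0.091 + 0.100 = 0.191.
P(Region=South | Brand ∈ {B, C}) = 0.191/0.702 = 0.27208.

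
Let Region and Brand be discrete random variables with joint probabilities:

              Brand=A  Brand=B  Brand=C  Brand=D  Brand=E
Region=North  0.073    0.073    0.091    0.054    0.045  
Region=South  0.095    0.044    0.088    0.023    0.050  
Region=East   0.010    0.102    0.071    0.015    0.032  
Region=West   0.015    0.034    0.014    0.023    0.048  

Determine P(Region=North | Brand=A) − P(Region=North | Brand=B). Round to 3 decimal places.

0.090

P(Brand=A) = 0.073 + 0.095 + 0.010 + 0.015 = 0.193; P(Region=North | Brand=A) = 0.073/0.193 = 0.3782.
P(Brand=B) = 0.073 + 0.044 + 0.102 + 0.034 = 0.253; P(Region=North | Brand=B) = 0.073/0.253 = 0.2885.
Difference = 0.090.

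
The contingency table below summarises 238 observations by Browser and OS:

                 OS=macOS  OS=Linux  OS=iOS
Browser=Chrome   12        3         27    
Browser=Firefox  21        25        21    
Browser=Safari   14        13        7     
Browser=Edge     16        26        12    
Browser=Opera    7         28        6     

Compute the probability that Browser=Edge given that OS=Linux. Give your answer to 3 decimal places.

0.274

Total with OS=Linux: 3 + 25 + 13 + 26 + 28 = 95.
P(Browser=Edge | OS=Linux) = 26/95 = 0.274.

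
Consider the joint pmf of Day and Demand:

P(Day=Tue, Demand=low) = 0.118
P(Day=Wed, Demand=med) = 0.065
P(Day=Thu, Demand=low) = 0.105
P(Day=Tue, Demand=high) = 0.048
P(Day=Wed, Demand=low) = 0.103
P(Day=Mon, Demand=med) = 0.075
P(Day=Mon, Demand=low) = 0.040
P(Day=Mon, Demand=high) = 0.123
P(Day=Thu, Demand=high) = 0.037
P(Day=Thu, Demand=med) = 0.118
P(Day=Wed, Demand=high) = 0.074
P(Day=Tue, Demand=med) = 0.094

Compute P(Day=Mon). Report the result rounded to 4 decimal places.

P(Day=Mon) = 0.040 + 0.075 + 0.123 = 0.238.

0.2380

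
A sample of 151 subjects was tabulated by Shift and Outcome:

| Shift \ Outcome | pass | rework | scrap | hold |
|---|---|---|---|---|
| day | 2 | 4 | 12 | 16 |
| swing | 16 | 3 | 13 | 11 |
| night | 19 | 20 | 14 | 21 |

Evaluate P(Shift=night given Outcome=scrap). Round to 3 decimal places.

0.359

Total with Outcome=scrap: 12 + 13 + 14 = 39.
P(Shift=night | Outcome=scrap) = 14/39 = 0.359.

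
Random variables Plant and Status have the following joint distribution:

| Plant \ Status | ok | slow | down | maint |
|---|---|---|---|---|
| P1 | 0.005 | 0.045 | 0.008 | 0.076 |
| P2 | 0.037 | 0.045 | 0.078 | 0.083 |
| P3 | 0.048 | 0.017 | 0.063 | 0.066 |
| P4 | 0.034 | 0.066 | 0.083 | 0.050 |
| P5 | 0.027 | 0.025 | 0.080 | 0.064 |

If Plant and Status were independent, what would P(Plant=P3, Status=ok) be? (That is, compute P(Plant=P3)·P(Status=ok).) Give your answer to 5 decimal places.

P(Plant=P3) = 0.048 + 0.017 + 0.063 + 0.066 = 0.194.
P(Status=ok) = 0.005 + 0.037 + 0.048 + 0.034 + 0.027 = 0.151.
Product: 0.194 × 0.151 = 0.02929.

0.02929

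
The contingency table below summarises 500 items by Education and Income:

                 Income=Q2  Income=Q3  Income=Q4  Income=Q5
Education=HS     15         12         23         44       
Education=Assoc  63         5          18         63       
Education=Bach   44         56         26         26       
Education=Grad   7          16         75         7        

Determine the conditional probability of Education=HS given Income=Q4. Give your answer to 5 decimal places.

Total with Income=Q4: 23 + 18 + 26 + 75 = 142.
P(Education=HS | Income=Q4) = 23/142 = 0.16197.

0.16197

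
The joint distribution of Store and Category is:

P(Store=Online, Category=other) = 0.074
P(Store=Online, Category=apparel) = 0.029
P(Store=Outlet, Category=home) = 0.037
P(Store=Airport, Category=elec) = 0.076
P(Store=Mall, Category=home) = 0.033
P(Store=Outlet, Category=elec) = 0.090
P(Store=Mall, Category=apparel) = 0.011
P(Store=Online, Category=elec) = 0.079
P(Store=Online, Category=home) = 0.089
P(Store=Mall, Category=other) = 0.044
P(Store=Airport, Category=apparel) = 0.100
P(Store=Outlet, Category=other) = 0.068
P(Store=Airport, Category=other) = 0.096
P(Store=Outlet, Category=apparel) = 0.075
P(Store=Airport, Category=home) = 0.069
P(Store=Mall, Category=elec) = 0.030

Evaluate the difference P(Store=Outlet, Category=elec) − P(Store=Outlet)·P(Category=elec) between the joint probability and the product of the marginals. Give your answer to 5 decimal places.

P(Store=Outlet) = 0.075 + 0.090 + 0.037 + 0.068 = 0.270.
P(Category=elec) = 0.030 + 0.076 + 0.090 + 0.079 = 0.275.
P(Store=Outlet, Category=elec) − P(Store=Outlet)P(Category=elec) = 0.090 − 0.270×0.275 = 0.01575.

0.01575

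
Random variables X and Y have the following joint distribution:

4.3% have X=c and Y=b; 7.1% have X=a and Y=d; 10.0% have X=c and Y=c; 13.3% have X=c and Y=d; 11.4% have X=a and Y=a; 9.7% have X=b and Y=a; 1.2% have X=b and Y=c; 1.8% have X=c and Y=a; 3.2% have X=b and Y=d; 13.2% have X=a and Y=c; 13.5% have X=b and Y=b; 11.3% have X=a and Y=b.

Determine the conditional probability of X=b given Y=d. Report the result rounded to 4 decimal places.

P(Y=d) = 0.071 + 0.032 + 0.133 = 0.236.
P(X=b | Y=d) = 0.032/0.236 = 0.1356.

0.1356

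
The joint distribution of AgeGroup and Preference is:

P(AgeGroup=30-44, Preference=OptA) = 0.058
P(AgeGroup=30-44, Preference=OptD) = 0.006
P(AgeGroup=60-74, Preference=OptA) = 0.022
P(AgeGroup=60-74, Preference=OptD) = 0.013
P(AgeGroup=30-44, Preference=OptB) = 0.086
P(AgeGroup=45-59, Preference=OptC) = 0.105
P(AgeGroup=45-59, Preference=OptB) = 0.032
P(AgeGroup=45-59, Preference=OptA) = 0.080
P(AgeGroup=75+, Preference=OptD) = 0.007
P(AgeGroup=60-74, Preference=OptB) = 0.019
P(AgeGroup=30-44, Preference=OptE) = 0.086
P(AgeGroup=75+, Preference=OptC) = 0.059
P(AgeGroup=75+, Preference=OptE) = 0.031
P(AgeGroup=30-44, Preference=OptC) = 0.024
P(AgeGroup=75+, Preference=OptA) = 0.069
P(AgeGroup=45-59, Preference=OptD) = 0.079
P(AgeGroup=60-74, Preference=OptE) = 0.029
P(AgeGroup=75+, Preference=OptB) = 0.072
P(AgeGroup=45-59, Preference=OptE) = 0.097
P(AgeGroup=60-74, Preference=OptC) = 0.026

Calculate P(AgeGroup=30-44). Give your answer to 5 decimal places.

P(AgeGroup=30-44) = 0.058 + 0.086 + 0.024 + 0.006 + 0.086 = 0.260.

0.26000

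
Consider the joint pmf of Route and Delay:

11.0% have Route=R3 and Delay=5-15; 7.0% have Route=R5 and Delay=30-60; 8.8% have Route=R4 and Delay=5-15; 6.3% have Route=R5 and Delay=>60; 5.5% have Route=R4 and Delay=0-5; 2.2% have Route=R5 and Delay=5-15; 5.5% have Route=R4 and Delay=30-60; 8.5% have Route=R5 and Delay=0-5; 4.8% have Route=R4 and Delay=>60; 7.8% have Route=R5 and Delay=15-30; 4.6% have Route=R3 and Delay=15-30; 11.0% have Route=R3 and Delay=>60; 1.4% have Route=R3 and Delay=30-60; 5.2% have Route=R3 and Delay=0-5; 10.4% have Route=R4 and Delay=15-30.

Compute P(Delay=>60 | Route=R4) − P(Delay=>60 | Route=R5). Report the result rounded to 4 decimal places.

-0.0610

P(Route=R4) = 0.055 + 0.088 + 0.104 + 0.055 + 0.048 = 0.350; P(Delay=>60 | Route=R4) = 0.048/0.350 = 0.13714.
P(Route=R5) = 0.085 + 0.022 + 0.078 + 0.070 + 0.063 = 0.318; P(Delay=>60 | Route=R5) = 0.063/0.318 = 0.19811.
Difference = -0.0610.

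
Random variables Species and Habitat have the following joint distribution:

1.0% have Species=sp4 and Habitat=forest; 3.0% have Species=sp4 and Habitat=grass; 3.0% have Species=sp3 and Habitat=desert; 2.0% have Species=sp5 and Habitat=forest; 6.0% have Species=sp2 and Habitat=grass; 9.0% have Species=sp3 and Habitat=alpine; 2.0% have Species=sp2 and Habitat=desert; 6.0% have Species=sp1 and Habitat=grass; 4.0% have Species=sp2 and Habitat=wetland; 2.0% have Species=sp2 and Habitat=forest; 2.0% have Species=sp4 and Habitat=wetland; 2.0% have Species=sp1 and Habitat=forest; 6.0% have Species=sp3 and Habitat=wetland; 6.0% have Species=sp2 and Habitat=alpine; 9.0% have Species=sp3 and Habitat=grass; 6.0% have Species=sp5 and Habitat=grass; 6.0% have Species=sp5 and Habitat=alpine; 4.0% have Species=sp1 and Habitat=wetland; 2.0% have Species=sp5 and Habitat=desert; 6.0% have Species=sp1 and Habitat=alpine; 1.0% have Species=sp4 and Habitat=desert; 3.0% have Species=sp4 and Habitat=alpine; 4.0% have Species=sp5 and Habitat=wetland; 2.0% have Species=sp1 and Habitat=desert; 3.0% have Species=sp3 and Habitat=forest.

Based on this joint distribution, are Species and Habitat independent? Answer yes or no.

Every cell satisfies P(Species,Habitat) = P(Species)·P(Habitat). For instance P(Species=sp5) = 0.200, P(Habitat=forest) = 0.100, and 0.200×0.100 = 0.020 matches the joint entry. So Species and Habitat are independent.

yes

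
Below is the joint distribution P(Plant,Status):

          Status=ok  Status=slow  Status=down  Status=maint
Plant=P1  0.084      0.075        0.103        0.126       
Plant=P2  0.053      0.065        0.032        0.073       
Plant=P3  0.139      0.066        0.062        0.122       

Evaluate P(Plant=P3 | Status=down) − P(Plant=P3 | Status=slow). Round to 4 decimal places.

-0.0057

P(Status=down) = 0.103 + 0.032 + 0.062 = 0.197; P(Plant=P3 | Status=down) = 0.062/0.197 = 0.31472.
P(Status=slow) = 0.075 + 0.065 + 0.066 = 0.206; P(Plant=P3 | Status=slow) = 0.066/0.206 = 0.32039.
Difference = -0.0057.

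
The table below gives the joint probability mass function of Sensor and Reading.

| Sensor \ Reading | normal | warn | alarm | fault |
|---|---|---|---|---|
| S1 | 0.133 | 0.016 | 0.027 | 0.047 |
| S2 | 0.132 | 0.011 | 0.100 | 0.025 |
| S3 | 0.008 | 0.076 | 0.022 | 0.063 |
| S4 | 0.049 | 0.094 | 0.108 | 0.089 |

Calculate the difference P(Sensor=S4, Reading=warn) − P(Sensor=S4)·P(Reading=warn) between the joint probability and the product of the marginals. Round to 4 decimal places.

P(Sensor=S4) = 0.049 + 0.094 + 0.108 + 0.089 = 0.340.
P(Reading=warn) = 0.016 + 0.011 + 0.076 + 0.094 = 0.197.
P(Sensor=S4, Reading=warn) − P(Sensor=S4)P(Reading=warn) = 0.094 − 0.340×0.197 = 0.0270.

0.0270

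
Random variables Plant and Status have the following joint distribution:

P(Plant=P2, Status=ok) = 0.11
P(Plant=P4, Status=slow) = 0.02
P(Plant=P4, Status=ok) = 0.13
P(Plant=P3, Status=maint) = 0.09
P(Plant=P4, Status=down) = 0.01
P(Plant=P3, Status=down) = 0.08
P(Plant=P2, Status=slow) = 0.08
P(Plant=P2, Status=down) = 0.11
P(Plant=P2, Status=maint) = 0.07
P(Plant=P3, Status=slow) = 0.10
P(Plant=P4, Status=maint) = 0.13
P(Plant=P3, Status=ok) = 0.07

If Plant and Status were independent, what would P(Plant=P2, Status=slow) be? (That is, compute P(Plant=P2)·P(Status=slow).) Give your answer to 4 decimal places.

P(Plant=P2) = 0.11 + 0.08 + 0.11 + 0.07 = 0.37.
P(Status=slow) = 0.08 + 0.10 + 0.02 = 0.20.
Product: 0.37 × 0.20 = 0.0740.

0.0740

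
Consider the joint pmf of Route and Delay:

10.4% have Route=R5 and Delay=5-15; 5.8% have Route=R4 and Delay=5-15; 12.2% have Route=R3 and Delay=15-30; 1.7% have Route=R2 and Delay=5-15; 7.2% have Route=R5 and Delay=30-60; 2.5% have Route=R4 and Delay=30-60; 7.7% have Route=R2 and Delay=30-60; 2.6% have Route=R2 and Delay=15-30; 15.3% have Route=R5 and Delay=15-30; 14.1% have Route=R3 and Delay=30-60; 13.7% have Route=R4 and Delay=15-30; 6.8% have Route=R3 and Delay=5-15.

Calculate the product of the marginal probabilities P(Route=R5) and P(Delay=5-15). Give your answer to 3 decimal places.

P(Route=R5) = 0.104 + 0.153 + 0.072 = 0.329.
P(Delay=5-15) = 0.017 + 0.068 + 0.058 + 0.104 = 0.247.
Product: 0.329 × 0.247 = 0.081.

0.081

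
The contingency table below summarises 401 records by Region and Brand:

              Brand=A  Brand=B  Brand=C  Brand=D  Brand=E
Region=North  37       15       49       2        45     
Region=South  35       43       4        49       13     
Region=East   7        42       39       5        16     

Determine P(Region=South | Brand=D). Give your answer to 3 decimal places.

Total with Brand=D: 2 + 49 + 5 = 56.
P(Region=South | Brand=D) = 49/56 = 0.875.

0.875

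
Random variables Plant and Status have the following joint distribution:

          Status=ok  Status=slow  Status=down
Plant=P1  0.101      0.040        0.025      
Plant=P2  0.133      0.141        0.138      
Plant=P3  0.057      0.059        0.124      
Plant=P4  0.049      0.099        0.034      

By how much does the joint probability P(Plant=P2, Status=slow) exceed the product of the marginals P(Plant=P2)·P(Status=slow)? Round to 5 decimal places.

P(Plant=P2) = 0.133 + 0.141 + 0.138 = 0.412.
P(Status=slow) = 0.040 + 0.141 + 0.059 + 0.099 = 0.339.
P(Plant=P2, Status=slow) − P(Plant=P2)P(Status=slow) = 0.141 − 0.412×0.339 = 0.00133.

0.00133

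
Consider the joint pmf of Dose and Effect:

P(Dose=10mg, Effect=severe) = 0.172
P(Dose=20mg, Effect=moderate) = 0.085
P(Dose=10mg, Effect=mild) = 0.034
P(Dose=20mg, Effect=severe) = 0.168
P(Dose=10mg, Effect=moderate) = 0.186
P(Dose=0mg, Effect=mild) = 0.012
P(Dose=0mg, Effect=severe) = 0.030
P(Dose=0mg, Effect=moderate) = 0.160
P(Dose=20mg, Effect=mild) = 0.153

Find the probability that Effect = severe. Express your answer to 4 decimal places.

P(Effect=severe) = 0.030 + 0.172 + 0.168 = 0.370.

0.3700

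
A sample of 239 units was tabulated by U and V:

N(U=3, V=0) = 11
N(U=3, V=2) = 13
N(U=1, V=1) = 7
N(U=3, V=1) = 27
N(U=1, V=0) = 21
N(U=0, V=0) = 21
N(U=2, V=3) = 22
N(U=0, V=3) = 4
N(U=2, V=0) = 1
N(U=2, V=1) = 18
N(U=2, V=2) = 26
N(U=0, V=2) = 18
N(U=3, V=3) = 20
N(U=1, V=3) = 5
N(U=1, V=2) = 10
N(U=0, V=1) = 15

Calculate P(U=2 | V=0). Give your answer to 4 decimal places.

Total with V=0: 21 + 21 + 1 + 11 = 54.
P(U=2 | V=0) = 1/54 = 0.0185.

0.0185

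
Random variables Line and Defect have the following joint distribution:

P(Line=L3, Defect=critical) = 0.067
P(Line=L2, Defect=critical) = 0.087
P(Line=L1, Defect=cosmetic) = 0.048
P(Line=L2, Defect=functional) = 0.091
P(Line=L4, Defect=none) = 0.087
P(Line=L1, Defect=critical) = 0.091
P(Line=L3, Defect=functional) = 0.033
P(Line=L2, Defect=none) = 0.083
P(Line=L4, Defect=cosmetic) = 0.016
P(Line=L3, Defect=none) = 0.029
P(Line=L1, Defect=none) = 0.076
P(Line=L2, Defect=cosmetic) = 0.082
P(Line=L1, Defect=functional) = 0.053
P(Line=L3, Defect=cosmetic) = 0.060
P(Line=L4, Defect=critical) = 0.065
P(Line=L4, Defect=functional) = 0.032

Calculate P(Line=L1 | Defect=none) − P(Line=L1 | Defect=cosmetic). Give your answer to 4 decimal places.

P(Defect=none) = 0.076 + 0.083 + 0.029 + 0.087 = 0.275; P(Line=L1 | Defect=none) = 0.076/0.275 = 0.27636.
P(Defect=cosmetic) = 0.048 + 0.082 + 0.060 + 0.016 = 0.206; P(Line=L1 | Defect=cosmetic) = 0.048/0.206 = 0.23301.
Difference = 0.0434.

0.0434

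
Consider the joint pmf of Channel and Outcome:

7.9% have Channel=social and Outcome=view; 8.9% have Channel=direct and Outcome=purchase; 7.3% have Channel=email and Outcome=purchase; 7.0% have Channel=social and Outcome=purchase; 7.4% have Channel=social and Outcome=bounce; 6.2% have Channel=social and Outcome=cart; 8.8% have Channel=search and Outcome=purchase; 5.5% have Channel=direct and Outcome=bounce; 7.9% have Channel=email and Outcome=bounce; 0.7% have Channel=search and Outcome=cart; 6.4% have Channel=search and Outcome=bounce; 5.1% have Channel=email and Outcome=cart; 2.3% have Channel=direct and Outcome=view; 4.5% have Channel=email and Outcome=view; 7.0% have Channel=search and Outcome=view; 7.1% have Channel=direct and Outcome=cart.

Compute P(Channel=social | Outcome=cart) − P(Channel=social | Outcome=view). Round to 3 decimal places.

P(Outcome=cart) = 0.051 + 0.007 + 0.062 + 0.071 = 0.191; P(Channel=social | Outcome=cart) = 0.062/0.191 = 0.3246.
P(Outcome=view) = 0.045 + 0.070 + 0.079 + 0.023 = 0.217; P(Channel=social | Outcome=view) = 0.079/0.217 = 0.3641.
Difference = -0.039.

-0.039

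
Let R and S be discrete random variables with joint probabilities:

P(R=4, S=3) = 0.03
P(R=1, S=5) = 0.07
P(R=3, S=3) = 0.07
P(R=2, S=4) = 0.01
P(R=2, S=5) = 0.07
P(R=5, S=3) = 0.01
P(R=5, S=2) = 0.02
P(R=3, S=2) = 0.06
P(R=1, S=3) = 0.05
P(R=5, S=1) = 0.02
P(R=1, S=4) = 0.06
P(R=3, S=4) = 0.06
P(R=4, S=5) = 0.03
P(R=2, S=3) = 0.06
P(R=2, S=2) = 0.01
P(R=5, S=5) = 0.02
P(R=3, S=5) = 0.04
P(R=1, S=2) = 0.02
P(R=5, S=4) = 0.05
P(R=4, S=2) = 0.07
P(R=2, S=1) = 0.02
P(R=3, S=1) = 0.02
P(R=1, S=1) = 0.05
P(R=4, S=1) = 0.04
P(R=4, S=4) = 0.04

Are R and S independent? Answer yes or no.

P(R=4) = 0.21 and P(S=2) = 0.18, so their product is 0.0378, but P(R=4, S=2) = 0.07. Since these differ, R and S are not independent.

no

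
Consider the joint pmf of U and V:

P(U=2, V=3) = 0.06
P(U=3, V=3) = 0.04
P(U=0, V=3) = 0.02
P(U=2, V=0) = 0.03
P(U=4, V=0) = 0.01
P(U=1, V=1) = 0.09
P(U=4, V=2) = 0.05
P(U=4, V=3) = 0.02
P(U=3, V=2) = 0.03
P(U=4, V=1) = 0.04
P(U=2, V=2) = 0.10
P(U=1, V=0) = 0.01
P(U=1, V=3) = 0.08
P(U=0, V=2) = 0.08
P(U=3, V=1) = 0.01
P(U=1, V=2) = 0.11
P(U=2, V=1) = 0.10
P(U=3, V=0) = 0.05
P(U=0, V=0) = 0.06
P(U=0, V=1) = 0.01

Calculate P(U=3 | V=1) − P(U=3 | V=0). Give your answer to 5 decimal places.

P(V=1) = 0.01 + 0.09 + 0.10 + 0.01 + 0.04 = 0.25; P(U=3 | V=1) = 0.01/0.25 = 0.040000.
P(V=0) = 0.06 + 0.01 + 0.03 + 0.05 + 0.01 = 0.16; P(U=3 | V=0) = 0.05/0.16 = 0.312500.
Difference = -0.27250.

-0.27250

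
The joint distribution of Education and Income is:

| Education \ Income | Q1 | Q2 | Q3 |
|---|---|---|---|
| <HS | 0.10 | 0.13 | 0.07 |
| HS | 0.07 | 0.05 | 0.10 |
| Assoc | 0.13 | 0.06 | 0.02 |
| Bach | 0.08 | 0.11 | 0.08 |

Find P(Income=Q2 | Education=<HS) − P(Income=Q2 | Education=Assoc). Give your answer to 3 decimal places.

0.148

P(Education=<HS) = 0.10 + 0.13 + 0.07 = 0.30; P(Income=Q2 | Education=<HS) = 0.13/0.30 = 0.4333.
P(Education=Assoc) = 0.13 + 0.06 + 0.02 = 0.21; P(Income=Q2 | Education=Assoc) = 0.06/0.21 = 0.2857.
Difference = 0.148.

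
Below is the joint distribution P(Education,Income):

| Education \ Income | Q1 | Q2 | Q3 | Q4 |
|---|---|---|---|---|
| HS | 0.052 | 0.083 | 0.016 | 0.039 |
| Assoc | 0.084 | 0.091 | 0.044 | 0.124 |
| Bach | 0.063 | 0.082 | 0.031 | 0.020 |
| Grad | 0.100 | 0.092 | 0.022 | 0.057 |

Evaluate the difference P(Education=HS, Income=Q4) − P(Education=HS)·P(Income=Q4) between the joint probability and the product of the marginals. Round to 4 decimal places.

-0.0066

P(Education=HS) = 0.052 + 0.083 + 0.016 + 0.039 = 0.190.
P(Income=Q4) = 0.039 + 0.124 + 0.020 + 0.057 = 0.240.
P(Education=HS, Income=Q4) − P(Education=HS)P(Income=Q4) = 0.039 − 0.190×0.240 = -0.0066.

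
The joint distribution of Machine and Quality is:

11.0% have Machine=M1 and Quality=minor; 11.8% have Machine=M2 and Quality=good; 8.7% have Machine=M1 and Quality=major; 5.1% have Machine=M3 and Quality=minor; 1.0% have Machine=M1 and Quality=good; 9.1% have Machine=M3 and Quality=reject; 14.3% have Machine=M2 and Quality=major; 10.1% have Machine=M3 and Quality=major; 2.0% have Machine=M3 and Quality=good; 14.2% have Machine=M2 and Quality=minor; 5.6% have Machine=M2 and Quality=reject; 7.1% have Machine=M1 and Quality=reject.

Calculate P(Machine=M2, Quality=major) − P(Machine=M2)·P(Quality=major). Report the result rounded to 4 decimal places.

P(Machine=M2) = 0.118 + 0.142 + 0.143 + 0.056 = 0.459.
P(Quality=major) = 0.087 + 0.143 + 0.101 = 0.331.
P(Machine=M2, Quality=major) − P(Machine=M2)P(Quality=major) = 0.143 − 0.459×0.331 = -0.0089.

-0.0089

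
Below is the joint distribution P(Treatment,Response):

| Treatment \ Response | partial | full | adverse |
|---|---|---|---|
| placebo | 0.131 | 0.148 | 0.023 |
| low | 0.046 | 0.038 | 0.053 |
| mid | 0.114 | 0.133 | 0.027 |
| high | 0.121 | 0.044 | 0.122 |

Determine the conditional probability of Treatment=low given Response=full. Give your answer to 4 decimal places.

0.1047

P(Response=full) = 0.148 + 0.038 + 0.133 + 0.044 = 0.363.
P(Treatment=low | Response=full) = 0.038/0.363 = 0.1047.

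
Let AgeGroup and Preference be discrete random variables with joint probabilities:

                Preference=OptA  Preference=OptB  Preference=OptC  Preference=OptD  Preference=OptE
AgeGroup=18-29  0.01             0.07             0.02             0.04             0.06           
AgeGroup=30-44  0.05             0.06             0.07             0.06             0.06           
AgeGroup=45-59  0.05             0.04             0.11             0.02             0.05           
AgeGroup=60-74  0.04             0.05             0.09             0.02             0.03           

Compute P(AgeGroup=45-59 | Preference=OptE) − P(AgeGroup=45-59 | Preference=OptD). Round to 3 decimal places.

0.107

P(Preference=OptE) = 0.06 + 0.06 + 0.05 + 0.03 = 0.20; P(AgeGroup=45-59 | Preference=OptE) = 0.05/0.20 = 0.2500.
P(Preference=OptD) = 0.04 + 0.06 + 0.02 + 0.02 = 0.14; P(AgeGroup=45-59 | Preference=OptD) = 0.02/0.14 = 0.1429.
Difference = 0.107.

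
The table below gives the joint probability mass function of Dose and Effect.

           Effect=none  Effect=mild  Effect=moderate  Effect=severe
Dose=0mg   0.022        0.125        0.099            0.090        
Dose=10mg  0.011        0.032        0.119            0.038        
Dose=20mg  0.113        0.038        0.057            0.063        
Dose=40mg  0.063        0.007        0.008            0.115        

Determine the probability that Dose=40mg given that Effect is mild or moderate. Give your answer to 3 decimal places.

0.031

P(Effect=mild) = 0.125 + 0.032 + 0.038 + 0.007 = 0.202.
P(Effect=moderate) = 0.099 + 0.119 + 0.057 + 0.008 = 0.283.
P(Effect ∈ {mild, moderate}) = 0.202 + 0.283 = 0.485; P(Dose=40mg, Effect ∈ {mild, moderate}) = 0.007 + 0.008 = 0.015.
P(Dose=40mg | Effect ∈ {mild, moderate}) = 0.015/0.485 = 0.031.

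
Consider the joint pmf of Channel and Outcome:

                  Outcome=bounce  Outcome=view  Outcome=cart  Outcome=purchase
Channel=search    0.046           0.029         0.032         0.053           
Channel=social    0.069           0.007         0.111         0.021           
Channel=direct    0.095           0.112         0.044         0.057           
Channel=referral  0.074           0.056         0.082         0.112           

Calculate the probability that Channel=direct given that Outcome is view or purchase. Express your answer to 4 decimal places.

0.3781

P(Outcome=view) = 0.029 + 0.007 + 0.112 + 0.056 = 0.204.
P(Outcome=purchase) = 0.053 + 0.021 + 0.057 + 0.112 = 0.243.
P(Outcome ∈ {view, purchase}) = 0.204 + 0.243 = 0.447; P(Channel=direct, Outcome ∈ {view, purchase}) = 0.112 + 0.057 = 0.169.
P(Channel=direct | Outcome ∈ {view, purchase}) = 0.169/0.447 = 0.3781.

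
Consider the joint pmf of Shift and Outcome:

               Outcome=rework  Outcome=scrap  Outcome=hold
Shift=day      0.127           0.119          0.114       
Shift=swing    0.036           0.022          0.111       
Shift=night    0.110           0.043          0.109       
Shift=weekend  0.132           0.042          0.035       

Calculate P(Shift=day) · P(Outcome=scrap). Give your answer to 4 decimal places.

0.0814

P(Shift=day) = 0.127 + 0.119 + 0.114 = 0.360.
P(Outcome=scrap) = 0.119 + 0.022 + 0.043 + 0.042 = 0.226.
Product: 0.360 × 0.226 = 0.0814.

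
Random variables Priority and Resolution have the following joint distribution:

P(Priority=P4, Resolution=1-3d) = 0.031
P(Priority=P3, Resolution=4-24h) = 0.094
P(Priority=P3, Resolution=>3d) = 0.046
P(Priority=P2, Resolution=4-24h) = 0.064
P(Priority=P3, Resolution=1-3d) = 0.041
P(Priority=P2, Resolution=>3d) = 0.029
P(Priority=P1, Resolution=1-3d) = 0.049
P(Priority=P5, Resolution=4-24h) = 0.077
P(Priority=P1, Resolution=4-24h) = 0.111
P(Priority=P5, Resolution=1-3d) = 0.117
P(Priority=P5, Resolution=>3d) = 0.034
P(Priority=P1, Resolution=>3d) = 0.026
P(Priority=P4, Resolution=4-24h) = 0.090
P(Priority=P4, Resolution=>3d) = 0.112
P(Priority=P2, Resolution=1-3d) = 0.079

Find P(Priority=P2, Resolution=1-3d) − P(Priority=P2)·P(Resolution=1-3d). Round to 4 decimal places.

0.0245

P(Priority=P2) = 0.064 + 0.079 + 0.029 = 0.172.
P(Resolution=1-3d) = 0.049 + 0.079 + 0.041 + 0.031 + 0.117 = 0.317.
P(Priority=P2, Resolution=1-3d) − P(Priority=P2)P(Resolution=1-3d) = 0.079 − 0.172×0.317 = 0.0245.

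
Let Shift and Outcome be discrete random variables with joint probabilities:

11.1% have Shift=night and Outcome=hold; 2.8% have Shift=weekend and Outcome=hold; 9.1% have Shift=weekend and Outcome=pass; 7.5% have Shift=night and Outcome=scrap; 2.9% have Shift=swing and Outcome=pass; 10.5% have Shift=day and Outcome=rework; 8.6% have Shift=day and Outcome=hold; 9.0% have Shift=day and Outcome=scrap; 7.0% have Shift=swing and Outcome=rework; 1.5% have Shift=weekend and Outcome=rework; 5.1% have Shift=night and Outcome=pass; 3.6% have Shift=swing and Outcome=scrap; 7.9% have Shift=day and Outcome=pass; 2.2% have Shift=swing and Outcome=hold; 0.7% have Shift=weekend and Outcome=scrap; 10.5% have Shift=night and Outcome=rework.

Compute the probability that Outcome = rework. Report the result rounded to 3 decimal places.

0.295

P(Outcome=rework) = 0.105 + 0.070 + 0.105 + 0.015 = 0.295.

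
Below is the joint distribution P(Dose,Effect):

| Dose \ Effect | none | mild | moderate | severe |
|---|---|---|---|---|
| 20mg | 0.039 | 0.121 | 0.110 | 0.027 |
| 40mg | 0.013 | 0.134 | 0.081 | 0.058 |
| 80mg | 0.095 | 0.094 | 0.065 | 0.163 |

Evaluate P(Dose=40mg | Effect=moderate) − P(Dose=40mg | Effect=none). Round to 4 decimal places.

P(Effect=moderate) = 0.110 + 0.081 + 0.065 = 0.256; P(Dose=40mg | Effect=moderate) = 0.081/0.256 = 0.31641.
P(Effect=none) = 0.039 + 0.013 + 0.095 = 0.147; P(Dose=40mg | Effect=none) = 0.013/0.147 = 0.08844.
Difference = 0.2280.

0.2280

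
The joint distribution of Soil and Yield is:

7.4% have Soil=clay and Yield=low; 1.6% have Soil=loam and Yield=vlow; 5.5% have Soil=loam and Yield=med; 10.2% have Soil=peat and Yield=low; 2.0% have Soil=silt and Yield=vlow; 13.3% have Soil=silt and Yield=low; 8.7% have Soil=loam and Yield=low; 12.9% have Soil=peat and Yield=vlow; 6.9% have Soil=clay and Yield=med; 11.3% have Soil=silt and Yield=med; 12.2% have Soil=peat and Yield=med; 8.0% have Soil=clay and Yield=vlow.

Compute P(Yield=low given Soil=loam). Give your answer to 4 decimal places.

0.5506

P(Soil=loam) = 0.016 + 0.087 + 0.055 = 0.158.
P(Yield=low | Soil=loam) = 0.087/0.158 = 0.5506.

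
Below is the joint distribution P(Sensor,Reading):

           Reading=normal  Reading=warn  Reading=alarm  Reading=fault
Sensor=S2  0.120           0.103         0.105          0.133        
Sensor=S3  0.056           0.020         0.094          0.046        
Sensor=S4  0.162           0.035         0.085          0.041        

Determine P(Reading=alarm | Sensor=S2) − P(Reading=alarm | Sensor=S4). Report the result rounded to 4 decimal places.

-0.0354

P(Sensor=S2) = 0.120 + 0.103 + 0.105 + 0.133 = 0.461; P(Reading=alarm | Sensor=S2) = 0.105/0.461 = 0.22777.
P(Sensor=S4) = 0.162 + 0.035 + 0.085 + 0.041 = 0.323; P(Reading=alarm | Sensor=S4) = 0.085/0.323 = 0.26316.
Difference = -0.0354.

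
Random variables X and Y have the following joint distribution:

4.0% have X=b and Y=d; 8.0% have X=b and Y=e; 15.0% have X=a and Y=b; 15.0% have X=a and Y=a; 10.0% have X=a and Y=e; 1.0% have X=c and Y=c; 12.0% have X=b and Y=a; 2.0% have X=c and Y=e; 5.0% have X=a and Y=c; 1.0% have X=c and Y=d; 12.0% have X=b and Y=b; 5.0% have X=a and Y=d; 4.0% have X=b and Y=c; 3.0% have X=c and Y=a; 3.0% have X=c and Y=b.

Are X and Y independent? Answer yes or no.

yes

Every cell satisfies P(X,Y) = P(X)·P(Y). For instance P(X=c) = 0.100, P(Y=a) = 0.300, and 0.100×0.300 = 0.030 matches the joint entry. So X and Y are independent.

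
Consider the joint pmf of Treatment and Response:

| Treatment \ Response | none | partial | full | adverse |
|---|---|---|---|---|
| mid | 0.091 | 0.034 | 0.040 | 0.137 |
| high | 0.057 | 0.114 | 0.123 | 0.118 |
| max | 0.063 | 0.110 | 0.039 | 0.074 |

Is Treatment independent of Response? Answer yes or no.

no

P(Treatment=mid) = 0.302 and P(Response=partial) = 0.258, so their product is 0.07792, but P(Treatment=mid, Response=partial) = 0.034. Since these differ, Treatment and Response are not independent.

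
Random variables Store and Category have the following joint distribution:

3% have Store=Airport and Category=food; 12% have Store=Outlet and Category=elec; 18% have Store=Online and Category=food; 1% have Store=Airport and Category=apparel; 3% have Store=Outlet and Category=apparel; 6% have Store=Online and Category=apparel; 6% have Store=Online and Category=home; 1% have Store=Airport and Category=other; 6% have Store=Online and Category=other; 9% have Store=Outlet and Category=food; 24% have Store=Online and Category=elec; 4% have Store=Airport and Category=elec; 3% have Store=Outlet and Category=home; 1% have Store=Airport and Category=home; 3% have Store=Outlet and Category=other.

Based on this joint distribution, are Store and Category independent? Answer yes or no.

yes

Every cell satisfies P(Store,Category) = P(Store)·P(Category). For instance P(Store=Outlet) = 0.30, P(Category=food) = 0.30, and 0.30×0.30 = 0.09 matches the joint entry. So Store and Category are independent.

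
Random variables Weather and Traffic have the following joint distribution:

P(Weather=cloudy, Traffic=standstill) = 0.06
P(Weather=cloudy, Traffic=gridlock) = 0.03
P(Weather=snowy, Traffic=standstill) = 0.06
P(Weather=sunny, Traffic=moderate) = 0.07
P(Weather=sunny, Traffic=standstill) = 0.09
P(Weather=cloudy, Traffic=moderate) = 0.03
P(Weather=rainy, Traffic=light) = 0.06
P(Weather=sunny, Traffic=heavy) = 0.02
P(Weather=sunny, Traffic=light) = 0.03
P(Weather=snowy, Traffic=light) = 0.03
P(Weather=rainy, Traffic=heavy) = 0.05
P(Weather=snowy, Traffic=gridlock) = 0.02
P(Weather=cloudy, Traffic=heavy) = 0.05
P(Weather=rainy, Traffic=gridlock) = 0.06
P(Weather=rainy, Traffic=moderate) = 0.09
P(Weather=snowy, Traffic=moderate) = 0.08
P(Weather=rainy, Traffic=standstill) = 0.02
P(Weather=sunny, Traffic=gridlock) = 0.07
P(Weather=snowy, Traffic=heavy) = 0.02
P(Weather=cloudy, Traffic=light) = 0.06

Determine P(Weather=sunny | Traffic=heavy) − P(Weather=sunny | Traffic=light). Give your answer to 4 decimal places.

P(Traffic=heavy) = 0.02 + 0.05 + 0.05 + 0.02 = 0.14; P(Weather=sunny | Traffic=heavy) = 0.02/0.14 = 0.14286.
P(Traffic=light) = 0.03 + 0.06 + 0.06 + 0.03 = 0.18; P(Weather=sunny | Traffic=light) = 0.03/0.18 = 0.16667.
Difference = -0.0238.

-0.0238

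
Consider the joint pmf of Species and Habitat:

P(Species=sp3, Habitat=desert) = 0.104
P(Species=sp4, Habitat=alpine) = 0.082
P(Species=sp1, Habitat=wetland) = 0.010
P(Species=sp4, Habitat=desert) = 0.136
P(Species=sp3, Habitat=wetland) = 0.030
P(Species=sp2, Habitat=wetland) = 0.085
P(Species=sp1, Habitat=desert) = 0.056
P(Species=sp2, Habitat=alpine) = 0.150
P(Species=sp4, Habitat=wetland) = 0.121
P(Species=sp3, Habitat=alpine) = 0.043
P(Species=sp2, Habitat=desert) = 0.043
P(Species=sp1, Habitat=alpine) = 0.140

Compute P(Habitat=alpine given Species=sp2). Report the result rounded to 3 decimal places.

0.540

P(Species=sp2) = 0.085 + 0.043 + 0.150 = 0.278.
P(Habitat=alpine | Species=sp2) = 0.150/0.278 = 0.540.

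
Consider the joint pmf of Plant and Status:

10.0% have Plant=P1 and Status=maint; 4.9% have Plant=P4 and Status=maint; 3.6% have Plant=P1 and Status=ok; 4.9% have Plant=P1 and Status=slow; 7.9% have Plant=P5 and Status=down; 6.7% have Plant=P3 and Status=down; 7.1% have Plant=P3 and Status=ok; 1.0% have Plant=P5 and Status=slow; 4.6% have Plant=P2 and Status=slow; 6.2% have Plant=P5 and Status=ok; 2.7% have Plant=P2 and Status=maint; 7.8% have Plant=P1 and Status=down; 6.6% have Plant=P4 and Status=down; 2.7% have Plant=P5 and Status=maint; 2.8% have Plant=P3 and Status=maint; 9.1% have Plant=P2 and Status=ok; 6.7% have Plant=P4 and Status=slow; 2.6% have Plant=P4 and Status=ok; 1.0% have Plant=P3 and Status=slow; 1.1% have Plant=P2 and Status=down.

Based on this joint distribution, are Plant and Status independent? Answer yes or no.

P(Plant=P2) = 0.175 and P(Status=down) = 0.301, so their product is 0.05268, but P(Plant=P2, Status=down) = 0.011. Since these differ, Plant and Status are not independent.

no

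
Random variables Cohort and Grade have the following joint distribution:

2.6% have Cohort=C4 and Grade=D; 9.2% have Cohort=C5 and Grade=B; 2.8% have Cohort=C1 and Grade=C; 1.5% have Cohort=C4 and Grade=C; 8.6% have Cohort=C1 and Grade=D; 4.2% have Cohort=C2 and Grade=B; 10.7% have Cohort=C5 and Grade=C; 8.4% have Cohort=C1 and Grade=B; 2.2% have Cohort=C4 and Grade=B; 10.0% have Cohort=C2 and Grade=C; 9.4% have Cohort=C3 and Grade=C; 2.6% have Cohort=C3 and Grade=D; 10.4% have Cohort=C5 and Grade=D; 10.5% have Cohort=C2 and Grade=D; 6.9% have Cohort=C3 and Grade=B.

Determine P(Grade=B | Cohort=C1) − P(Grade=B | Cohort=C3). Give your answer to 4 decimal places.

P(Cohort=C1) = 0.084 + 0.028 + 0.086 = 0.198; P(Grade=B | Cohort=C1) = 0.084/0.198 = 0.42424.
P(Cohort=C3) = 0.069 + 0.094 + 0.026 = 0.189; P(Grade=B | Cohort=C3) = 0.069/0.189 = 0.36508.
Difference = 0.0592.

0.0592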